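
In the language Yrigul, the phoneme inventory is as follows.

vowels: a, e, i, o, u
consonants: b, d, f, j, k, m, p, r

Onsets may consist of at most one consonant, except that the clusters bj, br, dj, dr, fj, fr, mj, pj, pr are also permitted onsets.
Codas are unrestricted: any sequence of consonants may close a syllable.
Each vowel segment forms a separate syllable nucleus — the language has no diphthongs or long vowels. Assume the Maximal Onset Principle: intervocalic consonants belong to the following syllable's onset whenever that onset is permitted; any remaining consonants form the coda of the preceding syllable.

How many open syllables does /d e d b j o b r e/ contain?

2

The vowels are e, o, e — 3 nuclei, so 3 syllables.
σ1/σ2 boundary: /dbj/; trying suffixes from longest down, /bj/ is the first permitted one, so coda /d/ | onset /bj/.
σ2/σ3 boundary: cluster /br/ — /br/ is itself a permitted onset, so the whole cluster goes right; preceding coda = ∅.
Result: ded.bjo.bre.
Classifying each syllable: /ded/ (closed), /bjo/ (open), /bre/ (open).
Open syllables: 2.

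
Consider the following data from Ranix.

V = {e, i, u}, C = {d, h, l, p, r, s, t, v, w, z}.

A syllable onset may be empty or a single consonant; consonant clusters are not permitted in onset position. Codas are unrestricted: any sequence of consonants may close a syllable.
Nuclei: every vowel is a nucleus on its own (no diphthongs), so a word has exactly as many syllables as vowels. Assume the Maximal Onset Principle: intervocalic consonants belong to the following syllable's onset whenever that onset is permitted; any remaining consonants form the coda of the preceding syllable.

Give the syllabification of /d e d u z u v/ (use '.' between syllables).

de.du.zuv

Nuclei (vowels): e, u, u → 3 syllables.
σ1/σ2 boundary: /d/ is a single consonant, so it becomes the next onset.
σ2/σ3 boundary: /z/ is a single consonant, so it becomes the next onset.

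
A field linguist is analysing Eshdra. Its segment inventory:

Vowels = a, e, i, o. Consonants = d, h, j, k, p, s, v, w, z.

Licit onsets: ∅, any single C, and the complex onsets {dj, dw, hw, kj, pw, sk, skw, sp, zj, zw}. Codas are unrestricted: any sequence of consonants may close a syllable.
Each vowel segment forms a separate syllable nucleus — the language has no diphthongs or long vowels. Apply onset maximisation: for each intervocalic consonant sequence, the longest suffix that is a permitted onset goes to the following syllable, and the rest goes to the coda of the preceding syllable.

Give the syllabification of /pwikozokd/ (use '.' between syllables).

pwi.ko.zokd

Vowels present: i, o, o; each is a nucleus, giving 3 syllables.
Between /i/ (V1) and /o/ (V2): just /k/ — single C goes to the following onset.
Between /o/ (V2) and /o/ (V3): /z/ is a single consonant, so it becomes the next onset.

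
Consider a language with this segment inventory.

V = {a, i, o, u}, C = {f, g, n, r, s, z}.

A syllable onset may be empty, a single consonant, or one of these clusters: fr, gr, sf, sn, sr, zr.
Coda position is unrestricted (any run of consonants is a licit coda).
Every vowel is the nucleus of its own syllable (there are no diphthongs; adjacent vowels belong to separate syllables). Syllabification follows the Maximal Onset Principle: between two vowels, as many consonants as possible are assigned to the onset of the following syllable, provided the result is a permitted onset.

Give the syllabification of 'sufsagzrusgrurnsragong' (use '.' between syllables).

suf.sag.zrus.grurn.sra.gong

Vowels present: u, a, u, u, a, o; each is a nucleus, giving 6 syllables.
σ1/σ2 boundary: /fs/; trying suffixes from longest down, /s/ is the first permitted one, so coda /f/ | onset /s/.
σ2/σ3 boundary: /gzr/ — longest licit onset from the right is /zr/, leaving /g/ as coda.
σ3/σ4 boundary: /sgr/ — longest licit onset from the right is /gr/, leaving /s/ as coda.
σ4/σ5 boundary: cluster /rnsr/ — the longest permitted-onset suffix is /sr/; onset = /sr/, preceding coda = /rn/.
σ5/σ6 boundary: /g/ → onset of the next syllable (single consonants are always licit onsets).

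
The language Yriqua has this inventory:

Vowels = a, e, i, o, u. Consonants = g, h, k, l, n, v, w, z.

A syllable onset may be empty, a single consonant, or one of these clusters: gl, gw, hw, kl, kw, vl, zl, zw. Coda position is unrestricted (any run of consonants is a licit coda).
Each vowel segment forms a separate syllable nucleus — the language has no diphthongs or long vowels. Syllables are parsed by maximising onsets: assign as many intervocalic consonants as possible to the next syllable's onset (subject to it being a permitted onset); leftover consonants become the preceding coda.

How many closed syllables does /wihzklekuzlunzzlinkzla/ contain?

3

Nuclei (vowels): i, e, u, u, i, a → 6 syllables.
/i…e/ gap (V1→V2): /hzkl/ splits as /hz/ + /kl/ (/kl/ is the longest suffix that is a licit onset).
/e…u/ gap (V2→V3): /k/ → onset of the next syllable (single consonants are always licit onsets).
/u…u/ gap (V3→V4): /zl/ — entire cluster is a permitted onset → onset /zl/, coda ∅.
/u…i/ gap (V4→V5): /nzzl/; trying suffixes from longest down, /zl/ is the first permitted one, so coda /nz/ | onset /zl/.
/i…a/ gap (V5→V6): /nkzl/ splits as /nk/ + /zl/ (/zl/ is the longest suffix that is a licit onset).
Syllabification: wihz.kle.ku.zlunz.zlink.zla.
Classifying each syllable: /wihz/ (closed), /kle/ (open), /ku/ (open), /zlunz/ (closed), /zlink/ (closed), /zla/ (open).
Closed syllables: 3.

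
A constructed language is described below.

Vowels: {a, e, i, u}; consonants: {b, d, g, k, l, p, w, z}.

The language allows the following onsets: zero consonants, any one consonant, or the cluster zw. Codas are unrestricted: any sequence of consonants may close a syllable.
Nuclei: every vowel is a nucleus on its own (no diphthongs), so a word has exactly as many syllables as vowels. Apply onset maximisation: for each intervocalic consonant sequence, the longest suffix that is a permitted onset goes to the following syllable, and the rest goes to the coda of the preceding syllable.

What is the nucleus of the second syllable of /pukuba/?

The vowels are u, u, a — 3 nuclei, so 3 syllables.
The second nucleus (vowel 2 from the left) is /u/.

u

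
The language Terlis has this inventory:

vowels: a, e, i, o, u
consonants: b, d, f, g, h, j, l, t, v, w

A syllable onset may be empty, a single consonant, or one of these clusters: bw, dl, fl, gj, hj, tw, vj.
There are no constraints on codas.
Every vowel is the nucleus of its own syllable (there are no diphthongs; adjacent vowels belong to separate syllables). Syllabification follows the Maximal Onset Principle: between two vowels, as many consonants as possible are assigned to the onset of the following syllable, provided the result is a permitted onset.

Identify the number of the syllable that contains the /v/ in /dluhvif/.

2

Nuclei (vowels): u, i → 2 syllables.
/u…i/ gap (V1→V2): cluster /hv/ — the longest permitted-onset suffix is /v/; onset = /v/, preceding coda = /h/.
Syllabification: dluh.vif.
The /v/ is in the onset of syllable 2 (/vif/).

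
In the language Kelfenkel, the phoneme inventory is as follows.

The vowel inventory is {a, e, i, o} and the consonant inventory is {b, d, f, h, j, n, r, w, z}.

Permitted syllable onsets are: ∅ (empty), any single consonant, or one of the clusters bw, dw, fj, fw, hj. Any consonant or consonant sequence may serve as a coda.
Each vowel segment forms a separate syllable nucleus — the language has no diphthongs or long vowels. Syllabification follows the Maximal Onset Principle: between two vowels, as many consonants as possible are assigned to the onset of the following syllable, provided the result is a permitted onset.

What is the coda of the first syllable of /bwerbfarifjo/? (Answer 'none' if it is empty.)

The vowels are e, a, i, o — 4 nuclei, so 4 syllables.
/e…a/ gap (V1→V2): /rbf/; trying suffixes from longest down, /f/ is the first permitted one, so coda /rb/ | onset /f/.
/a…i/ gap (V2→V3): /r/ is a single consonant, so it becomes the next onset.
/i…o/ gap (V3→V4): cluster /fj/ — /fj/ is itself a permitted onset, so the whole cluster goes right; preceding coda = ∅.
So the parse is bwerb.fa.ri.fjo.
Syllable 1 is /bwerb/: onset /bw/, nucleus /e/, coda /rb/.

rb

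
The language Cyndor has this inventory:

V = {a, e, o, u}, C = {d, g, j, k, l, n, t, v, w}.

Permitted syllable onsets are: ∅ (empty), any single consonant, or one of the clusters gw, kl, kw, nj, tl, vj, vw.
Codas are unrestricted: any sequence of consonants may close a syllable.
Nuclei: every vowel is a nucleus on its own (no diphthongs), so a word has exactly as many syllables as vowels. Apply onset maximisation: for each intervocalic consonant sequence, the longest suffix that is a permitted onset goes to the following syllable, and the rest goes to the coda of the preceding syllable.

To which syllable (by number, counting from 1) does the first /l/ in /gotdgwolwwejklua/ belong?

2

The vowels are o, o, e, u, a — 5 nuclei, so 5 syllables.
σ1/σ2 boundary: /tdgw/ — longest licit onset from the right is /gw/, leaving /td/ as coda.
σ2/σ3 boundary: /lww/ splits as /lw/ + /w/ (/w/ is the longest suffix that is a licit onset).
σ3/σ4 boundary: /jkl/ splits as /j/ + /kl/ (/kl/ is the longest suffix that is a licit onset).
σ4/σ5 boundary: nothing intervenes; syllable break is V.V.
Result: gotd.gwolw.wej.klu.a.
The first /l/ is in the coda of syllable 2 (/gwolw/).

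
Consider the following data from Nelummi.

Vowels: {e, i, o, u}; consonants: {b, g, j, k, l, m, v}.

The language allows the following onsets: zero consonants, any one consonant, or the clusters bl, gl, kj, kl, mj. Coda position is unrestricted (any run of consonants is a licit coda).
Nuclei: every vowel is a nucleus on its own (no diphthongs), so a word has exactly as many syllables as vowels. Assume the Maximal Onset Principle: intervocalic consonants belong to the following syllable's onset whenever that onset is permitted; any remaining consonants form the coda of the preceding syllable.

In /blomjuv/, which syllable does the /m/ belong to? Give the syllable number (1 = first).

Vowels present: o, u; each is a nucleus, giving 2 syllables.
V1 /o/ – V2 /u/: /mj/ is a licit onset in full, so it all attaches to the next syllable.
Result: blo.mjuv.
The /m/ is in the onset of syllable 2 (/mjuv/).

2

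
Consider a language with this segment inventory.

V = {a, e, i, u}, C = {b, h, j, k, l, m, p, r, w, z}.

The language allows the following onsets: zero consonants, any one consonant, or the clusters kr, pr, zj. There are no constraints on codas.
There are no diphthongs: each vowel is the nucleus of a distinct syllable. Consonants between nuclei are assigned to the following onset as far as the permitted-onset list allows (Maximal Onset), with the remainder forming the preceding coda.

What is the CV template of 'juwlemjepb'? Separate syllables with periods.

CVC.CVC.CVCC

Vowels present: u, e, e; each is a nucleus, giving 3 syllables.
σ1/σ2 boundary: /wl/ — longest licit onset from the right is /l/, leaving /w/ as coda.
σ2/σ3 boundary: /mj/ — longest licit onset from the right is /j/, leaving /m/ as coda.
Putting it together: juw.lem.jepb.
Mapping each syllable to C/V: /juw/ → CVC, /lem/ → CVC, /jepb/ → CVCC.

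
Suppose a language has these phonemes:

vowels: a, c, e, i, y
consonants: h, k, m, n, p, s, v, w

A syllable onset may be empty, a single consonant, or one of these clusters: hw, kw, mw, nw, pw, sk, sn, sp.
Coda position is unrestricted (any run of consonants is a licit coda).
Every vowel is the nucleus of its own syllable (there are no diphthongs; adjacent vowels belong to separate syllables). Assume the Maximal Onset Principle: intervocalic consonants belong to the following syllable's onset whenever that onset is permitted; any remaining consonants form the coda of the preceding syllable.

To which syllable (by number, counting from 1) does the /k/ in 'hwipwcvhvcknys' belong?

3

The vowels are i, c, c, y — 4 nuclei, so 4 syllables.
/i…c/ gap (V1→V2): /pw/ — entire cluster is a permitted onset → onset /pw/, coda ∅.
/c…c/ gap (V2→V3): /vhv/; trying suffixes from longest down, /v/ is the first permitted one, so coda /vh/ | onset /v/.
/c…y/ gap (V3→V4): /kn/ — longest licit onset from the right is /n/, leaving /k/ as coda.
So the parse is hwi.pwcvh.vck.nys.
The /k/ is in the coda of syllable 3 (/vck/).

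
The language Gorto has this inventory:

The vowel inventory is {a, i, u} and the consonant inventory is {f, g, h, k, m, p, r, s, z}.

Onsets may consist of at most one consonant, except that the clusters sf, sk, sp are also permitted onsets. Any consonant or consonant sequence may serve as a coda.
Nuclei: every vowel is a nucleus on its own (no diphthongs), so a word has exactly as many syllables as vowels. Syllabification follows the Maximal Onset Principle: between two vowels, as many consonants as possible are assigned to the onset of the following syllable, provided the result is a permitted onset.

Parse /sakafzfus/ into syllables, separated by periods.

sa.kafz.fus

The vowels are a, a, u — 3 nuclei, so 3 syllables.
/a…a/ gap (V1→V2): /k/ → onset of the next syllable (single consonants are always licit onsets).
/a…u/ gap (V2→V3): cluster /fzf/ — the longest permitted-onset suffix is /f/; onset = /f/, preceding coda = /fz/.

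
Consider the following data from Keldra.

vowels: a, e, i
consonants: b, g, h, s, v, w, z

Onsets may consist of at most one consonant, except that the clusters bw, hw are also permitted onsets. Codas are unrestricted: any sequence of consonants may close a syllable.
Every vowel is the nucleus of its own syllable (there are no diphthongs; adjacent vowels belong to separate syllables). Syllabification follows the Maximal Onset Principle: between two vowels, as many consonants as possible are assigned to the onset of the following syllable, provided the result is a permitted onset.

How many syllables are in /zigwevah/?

The vowels are i, e, a — 3 nuclei, so 3 syllables.

3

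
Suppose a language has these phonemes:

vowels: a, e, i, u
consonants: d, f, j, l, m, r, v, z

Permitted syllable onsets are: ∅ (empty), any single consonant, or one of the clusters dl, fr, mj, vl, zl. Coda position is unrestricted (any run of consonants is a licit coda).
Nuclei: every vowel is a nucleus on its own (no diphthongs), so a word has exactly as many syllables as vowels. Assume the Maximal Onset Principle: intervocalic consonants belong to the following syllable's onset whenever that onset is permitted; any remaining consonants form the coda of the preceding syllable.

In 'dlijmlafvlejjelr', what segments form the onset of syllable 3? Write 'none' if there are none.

vl

Vowels present: i, a, e, e; each is a nucleus, giving 4 syllables.
/i…a/ gap (V1→V2): cluster /jml/ — the longest permitted-onset suffix is /l/; onset = /l/, preceding coda = /jm/.
/a…e/ gap (V2→V3): /fvl/; trying suffixes from longest down, /vl/ is the first permitted one, so coda /f/ | onset /vl/.
/e…e/ gap (V3→V4): cluster /jj/ — the longest permitted-onset suffix is /j/; onset = /j/, preceding coda = /j/.
Result: dlijm.laf.vlej.jelr.
Syllable 3 is /vlej/: onset /vl/, nucleus /e/, coda /j/.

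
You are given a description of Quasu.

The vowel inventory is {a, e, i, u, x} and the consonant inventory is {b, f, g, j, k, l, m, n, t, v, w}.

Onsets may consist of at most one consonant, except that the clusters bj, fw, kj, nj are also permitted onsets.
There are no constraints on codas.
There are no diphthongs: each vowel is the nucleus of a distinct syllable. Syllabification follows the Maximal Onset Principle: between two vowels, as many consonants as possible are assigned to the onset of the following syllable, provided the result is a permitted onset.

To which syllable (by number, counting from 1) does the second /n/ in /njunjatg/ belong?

The vowels are u, a — 2 nuclei, so 2 syllables.
/u…a/ gap (V1→V2): cluster /nj/ — /nj/ is itself a permitted onset, so the whole cluster goes right; preceding coda = ∅.
Putting it together: nju.njatg.
The second /n/ is in the onset of syllable 2 (/njatg/).

2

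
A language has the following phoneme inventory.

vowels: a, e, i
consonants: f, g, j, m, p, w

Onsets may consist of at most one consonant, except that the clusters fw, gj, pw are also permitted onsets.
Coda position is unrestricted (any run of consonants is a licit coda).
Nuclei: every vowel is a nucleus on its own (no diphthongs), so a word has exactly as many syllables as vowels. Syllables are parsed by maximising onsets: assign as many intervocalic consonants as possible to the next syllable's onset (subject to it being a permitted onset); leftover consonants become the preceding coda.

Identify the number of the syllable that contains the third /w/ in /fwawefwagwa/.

3

Vowels present: a, e, a, a; each is a nucleus, giving 4 syllables.
V1 /a/ – V2 /e/: /w/ is a single consonant, so it becomes the next onset.
V2 /e/ – V3 /a/: /fw/ — entire cluster is a permitted onset → onset /fw/, coda ∅.
V3 /a/ – V4 /a/: /gw/; trying suffixes from longest down, /w/ is the first permitted one, so coda /g/ | onset /w/.
Syllabification: fwa.we.fwag.wa.
The third /w/ is in the onset of syllable 3 (/fwag/).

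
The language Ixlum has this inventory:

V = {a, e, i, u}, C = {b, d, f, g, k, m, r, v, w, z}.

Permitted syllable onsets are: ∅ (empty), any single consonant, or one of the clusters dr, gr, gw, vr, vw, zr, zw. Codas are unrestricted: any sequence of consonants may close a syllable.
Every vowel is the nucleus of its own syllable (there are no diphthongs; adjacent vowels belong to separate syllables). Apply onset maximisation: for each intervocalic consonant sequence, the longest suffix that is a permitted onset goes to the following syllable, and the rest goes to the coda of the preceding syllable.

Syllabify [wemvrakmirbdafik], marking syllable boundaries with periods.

Nuclei (vowels): e, a, i, a, i → 5 syllables.
Between /e/ (V1) and /a/ (V2): /mvr/ — longest licit onset from the right is /vr/, leaving /m/ as coda.
Between /a/ (V2) and /i/ (V3): /km/ splits as /k/ + /m/ (/m/ is the longest suffix that is a licit onset).
Between /i/ (V3) and /a/ (V4): cluster /rbd/ — the longest permitted-onset suffix is /d/; onset = /d/, preceding coda = /rb/.
Between /a/ (V4) and /i/ (V5): just /f/ — single C goes to the following onset.

wem.vrak.mirb.da.fik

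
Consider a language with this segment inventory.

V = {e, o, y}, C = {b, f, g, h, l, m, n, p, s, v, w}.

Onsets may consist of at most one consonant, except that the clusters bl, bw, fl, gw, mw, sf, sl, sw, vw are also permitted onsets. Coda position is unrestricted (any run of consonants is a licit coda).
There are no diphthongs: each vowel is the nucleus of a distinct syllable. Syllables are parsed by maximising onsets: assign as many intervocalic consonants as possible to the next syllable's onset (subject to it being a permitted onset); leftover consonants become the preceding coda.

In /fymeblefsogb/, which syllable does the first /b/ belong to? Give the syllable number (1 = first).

Vowels present: y, e, e, o; each is a nucleus, giving 4 syllables.
σ1/σ2 boundary: just /m/ — single C goes to the following onset.
σ2/σ3 boundary: cluster /bl/ — /bl/ is itself a permitted onset, so the whole cluster goes right; preceding coda = ∅.
σ3/σ4 boundary: cluster /fs/ — the longest permitted-onset suffix is /s/; onset = /s/, preceding coda = /f/.
Putting it together: fy.me.blef.sogb.
The first /b/ is in the onset of syllable 3 (/blef/).

3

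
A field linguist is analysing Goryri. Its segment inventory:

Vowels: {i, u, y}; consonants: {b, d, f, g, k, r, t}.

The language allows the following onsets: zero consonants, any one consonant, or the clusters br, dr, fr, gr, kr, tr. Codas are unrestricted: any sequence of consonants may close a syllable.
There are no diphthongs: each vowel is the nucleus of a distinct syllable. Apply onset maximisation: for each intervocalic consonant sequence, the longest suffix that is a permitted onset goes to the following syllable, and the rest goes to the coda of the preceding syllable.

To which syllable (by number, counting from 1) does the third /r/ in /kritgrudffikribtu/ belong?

The vowels are i, u, i, i, u — 5 nuclei, so 5 syllables.
Between /i/ (V1) and /u/ (V2): /tgr/; trying suffixes from longest down, /gr/ is the first permitted one, so coda /t/ | onset /gr/.
Between /u/ (V2) and /i/ (V3): cluster /dff/ — the longest permitted-onset suffix is /f/; onset = /f/, preceding coda = /df/.
Between /i/ (V3) and /i/ (V4): /kr/ — entire cluster is a permitted onset → onset /kr/, coda ∅.
Between /i/ (V4) and /u/ (V5): /bt/; trying suffixes from longest down, /t/ is the first permitted one, so coda /b/ | onset /t/.
So the parse is krit.grudf.fi.krib.tu.
The third /r/ is in the onset of syllable 4 (/krib/).

4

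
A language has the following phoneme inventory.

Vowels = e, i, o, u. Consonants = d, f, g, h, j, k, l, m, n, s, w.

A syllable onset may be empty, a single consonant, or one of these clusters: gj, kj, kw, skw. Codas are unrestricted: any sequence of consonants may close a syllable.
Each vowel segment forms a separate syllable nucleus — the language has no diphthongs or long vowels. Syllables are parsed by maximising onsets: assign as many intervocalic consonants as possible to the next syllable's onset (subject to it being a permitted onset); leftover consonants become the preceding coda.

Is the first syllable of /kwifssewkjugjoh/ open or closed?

closed

The vowels are i, e, u, o — 4 nuclei, so 4 syllables.
Between /i/ (V1) and /e/ (V2): /fss/ splits as /fs/ + /s/ (/s/ is the longest suffix that is a licit onset).
Between /e/ (V2) and /u/ (V3): /wkj/; trying suffixes from longest down, /kj/ is the first permitted one, so coda /w/ | onset /kj/.
Between /u/ (V3) and /o/ (V4): cluster /gj/ — /gj/ is itself a permitted onset, so the whole cluster goes right; preceding coda = ∅.
So the parse is kwifs.sew.kju.gjoh.
Syllable 1 is /kwifs/ with coda /fs/, so it is closed.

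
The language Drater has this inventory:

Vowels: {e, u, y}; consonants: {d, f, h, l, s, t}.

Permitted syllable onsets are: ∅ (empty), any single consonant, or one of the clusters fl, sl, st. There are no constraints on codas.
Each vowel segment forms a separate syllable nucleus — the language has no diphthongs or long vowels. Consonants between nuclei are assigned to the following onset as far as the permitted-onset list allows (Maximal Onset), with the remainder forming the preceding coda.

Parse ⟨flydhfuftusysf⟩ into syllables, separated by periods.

flydh.fuf.tu.sysf

Nuclei (vowels): y, u, u, y → 4 syllables.
Between /y/ (V1) and /u/ (V2): /dhf/; trying suffixes from longest down, /f/ is the first permitted one, so coda /dh/ | onset /f/.
Between /u/ (V2) and /u/ (V3): cluster /ft/ — the longest permitted-onset suffix is /t/; onset = /t/, preceding coda = /f/.
Between /u/ (V3) and /y/ (V4): /s/ is a single consonant, so it becomes the next onset.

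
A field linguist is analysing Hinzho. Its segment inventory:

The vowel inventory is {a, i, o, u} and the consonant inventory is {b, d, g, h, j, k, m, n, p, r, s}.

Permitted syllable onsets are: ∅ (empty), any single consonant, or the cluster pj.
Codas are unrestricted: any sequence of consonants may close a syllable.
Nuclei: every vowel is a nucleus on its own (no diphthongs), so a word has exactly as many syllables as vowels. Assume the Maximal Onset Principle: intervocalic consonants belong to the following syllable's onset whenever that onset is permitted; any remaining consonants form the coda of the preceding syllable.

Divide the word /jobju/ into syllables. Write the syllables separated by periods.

Nuclei (vowels): o, u → 2 syllables.
Between /o/ (V1) and /u/ (V2): /bj/; trying suffixes from longest down, /j/ is the first permitted one, so coda /b/ | onset /j/.

job.ju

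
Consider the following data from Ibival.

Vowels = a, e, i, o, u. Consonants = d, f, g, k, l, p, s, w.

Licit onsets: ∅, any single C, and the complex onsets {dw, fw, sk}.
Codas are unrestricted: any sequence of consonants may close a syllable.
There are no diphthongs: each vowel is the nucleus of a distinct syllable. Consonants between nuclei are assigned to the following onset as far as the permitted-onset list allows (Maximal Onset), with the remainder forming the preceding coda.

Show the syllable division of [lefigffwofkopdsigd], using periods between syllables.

le.figf.fwof.kopd.sigd

The vowels are e, i, o, o, i — 5 nuclei, so 5 syllables.
V1 /e/ – V2 /i/: just /f/ — single C goes to the following onset.
V2 /i/ – V3 /o/: /gffw/ splits as /gf/ + /fw/ (/fw/ is the longest suffix that is a licit onset).
V3 /o/ – V4 /o/: /fk/; trying suffixes from longest down, /k/ is the first permitted one, so coda /f/ | onset /k/.
V4 /o/ – V5 /i/: cluster /pds/ — the longest permitted-onset suffix is /s/; onset = /s/, preceding coda = /pd/.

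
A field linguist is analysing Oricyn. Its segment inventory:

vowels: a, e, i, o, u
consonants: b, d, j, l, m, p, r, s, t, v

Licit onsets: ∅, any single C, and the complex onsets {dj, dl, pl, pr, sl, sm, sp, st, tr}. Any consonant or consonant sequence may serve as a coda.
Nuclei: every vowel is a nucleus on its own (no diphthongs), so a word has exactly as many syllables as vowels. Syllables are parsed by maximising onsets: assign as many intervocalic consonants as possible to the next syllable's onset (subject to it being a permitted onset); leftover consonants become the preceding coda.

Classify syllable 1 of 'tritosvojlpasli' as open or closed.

open

The vowels are i, o, o, a, i — 5 nuclei, so 5 syllables.
Between /i/ (V1) and /o/ (V2): /t/ → onset of the next syllable (single consonants are always licit onsets).
Between /o/ (V2) and /o/ (V3): /sv/; trying suffixes from longest down, /v/ is the first permitted one, so coda /s/ | onset /v/.
Between /o/ (V3) and /a/ (V4): cluster /jlp/ — the longest permitted-onset suffix is /p/; onset = /p/, preceding coda = /jl/.
Between /a/ (V4) and /i/ (V5): cluster /sl/ — /sl/ is itself a permitted onset, so the whole cluster goes right; preceding coda = ∅.
Syllabification: tri.tos.vojl.pa.sli.
Syllable 1 is /tri/; it ends in its nucleus with no coda, so it is open.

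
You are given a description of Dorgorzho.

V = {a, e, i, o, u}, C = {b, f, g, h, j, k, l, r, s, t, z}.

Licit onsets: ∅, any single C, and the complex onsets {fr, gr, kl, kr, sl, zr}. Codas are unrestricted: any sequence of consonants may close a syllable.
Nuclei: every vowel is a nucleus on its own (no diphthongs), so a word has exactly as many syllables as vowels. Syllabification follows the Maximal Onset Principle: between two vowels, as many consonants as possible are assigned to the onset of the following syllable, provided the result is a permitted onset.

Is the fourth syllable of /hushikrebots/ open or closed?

Nuclei (vowels): u, i, e, o → 4 syllables.
Between /u/ (V1) and /i/ (V2): /sh/ splits as /s/ + /h/ (/h/ is the longest suffix that is a licit onset).
Between /i/ (V2) and /e/ (V3): /kr/ — entire cluster is a permitted onset → onset /kr/, coda ∅.
Between /e/ (V3) and /o/ (V4): /b/ is a single consonant, so it becomes the next onset.
So the parse is hus.hi.kre.bots.
Syllable 4 is /bots/ with coda /ts/, so it is closed.

closed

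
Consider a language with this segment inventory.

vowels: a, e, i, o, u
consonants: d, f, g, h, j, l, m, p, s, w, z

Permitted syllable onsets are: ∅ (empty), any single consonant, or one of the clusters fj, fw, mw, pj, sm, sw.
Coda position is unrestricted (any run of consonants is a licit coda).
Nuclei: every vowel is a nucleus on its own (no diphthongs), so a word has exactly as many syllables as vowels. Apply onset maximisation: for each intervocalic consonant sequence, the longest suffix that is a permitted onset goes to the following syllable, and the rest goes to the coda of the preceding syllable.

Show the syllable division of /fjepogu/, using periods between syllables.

fje.po.gu

The vowels are e, o, u — 3 nuclei, so 3 syllables.
Between /e/ (V1) and /o/ (V2): /p/ is a single consonant, so it becomes the next onset.
Between /o/ (V2) and /u/ (V3): just /g/ — single C goes to the following onset.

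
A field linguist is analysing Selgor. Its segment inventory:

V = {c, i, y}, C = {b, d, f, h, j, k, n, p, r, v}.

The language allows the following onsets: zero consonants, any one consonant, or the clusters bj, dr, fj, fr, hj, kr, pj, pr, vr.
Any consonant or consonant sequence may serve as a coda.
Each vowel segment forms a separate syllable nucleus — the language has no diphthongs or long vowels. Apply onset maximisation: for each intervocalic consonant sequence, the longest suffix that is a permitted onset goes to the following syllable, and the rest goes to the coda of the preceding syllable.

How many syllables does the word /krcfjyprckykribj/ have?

Vowels present: c, y, c, y, i; each is a nucleus, giving 5 syllables.

5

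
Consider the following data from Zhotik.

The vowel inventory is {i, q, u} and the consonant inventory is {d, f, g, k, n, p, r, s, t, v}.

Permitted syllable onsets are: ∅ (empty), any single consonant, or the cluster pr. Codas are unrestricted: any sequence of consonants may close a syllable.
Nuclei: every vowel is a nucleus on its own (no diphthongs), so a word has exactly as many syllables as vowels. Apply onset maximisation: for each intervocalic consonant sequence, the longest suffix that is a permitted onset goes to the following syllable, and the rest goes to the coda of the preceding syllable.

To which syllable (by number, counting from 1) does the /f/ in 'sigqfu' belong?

The vowels are i, q, u — 3 nuclei, so 3 syllables.
V1 /i/ – V2 /q/: just /g/ — single C goes to the following onset.
V2 /q/ – V3 /u/: just /f/ — single C goes to the following onset.
Result: si.gq.fu.
The /f/ is in the onset of syllable 3 (/fu/).

3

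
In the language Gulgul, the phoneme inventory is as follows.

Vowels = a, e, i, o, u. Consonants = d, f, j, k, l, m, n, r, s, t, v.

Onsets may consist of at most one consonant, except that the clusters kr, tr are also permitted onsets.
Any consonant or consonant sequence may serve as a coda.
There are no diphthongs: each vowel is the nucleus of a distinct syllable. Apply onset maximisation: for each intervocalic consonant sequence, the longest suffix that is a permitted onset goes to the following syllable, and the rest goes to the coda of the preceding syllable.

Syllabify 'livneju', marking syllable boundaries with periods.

liv.ne.ju

The vowels are i, e, u — 3 nuclei, so 3 syllables.
Between /i/ (V1) and /e/ (V2): /vn/ splits as /v/ + /n/ (/n/ is the longest suffix that is a licit onset).
Between /e/ (V2) and /u/ (V3): /j/ is a single consonant, so it becomes the next onset.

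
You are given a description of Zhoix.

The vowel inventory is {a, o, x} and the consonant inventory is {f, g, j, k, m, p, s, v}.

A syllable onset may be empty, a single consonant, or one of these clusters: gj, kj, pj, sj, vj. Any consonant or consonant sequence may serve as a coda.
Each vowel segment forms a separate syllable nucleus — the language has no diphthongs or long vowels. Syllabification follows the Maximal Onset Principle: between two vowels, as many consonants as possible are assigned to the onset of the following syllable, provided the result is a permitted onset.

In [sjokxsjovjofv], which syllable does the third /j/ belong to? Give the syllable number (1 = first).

4

Nuclei (vowels): o, x, o, o → 4 syllables.
σ1/σ2 boundary: just /k/ — single C goes to the following onset.
σ2/σ3 boundary: /sj/ — entire cluster is a permitted onset → onset /sj/, coda ∅.
σ3/σ4 boundary: /vj/ is a licit onset in full, so it all attaches to the next syllable.
So the parse is sjo.kx.sjo.vjofv.
The third /j/ is in the onset of syllable 4 (/vjofv/).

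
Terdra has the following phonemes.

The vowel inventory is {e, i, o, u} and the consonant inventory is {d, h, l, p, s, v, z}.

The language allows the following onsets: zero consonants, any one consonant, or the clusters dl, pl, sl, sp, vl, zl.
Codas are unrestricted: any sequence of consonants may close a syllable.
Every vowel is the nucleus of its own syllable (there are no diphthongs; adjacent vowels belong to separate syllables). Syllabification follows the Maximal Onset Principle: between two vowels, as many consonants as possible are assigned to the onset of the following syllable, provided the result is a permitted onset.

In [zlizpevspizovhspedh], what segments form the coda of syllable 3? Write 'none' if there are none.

Nuclei (vowels): i, e, i, o, e → 5 syllables.
V1 /i/ – V2 /e/: /zp/ — longest licit onset from the right is /p/, leaving /z/ as coda.
V2 /e/ – V3 /i/: cluster /vsp/ — the longest permitted-onset suffix is /sp/; onset = /sp/, preceding coda = /v/.
V3 /i/ – V4 /o/: /z/ is a single consonant, so it becomes the next onset.
V4 /o/ – V5 /e/: /vhsp/; trying suffixes from longest down, /sp/ is the first permitted one, so coda /vh/ | onset /sp/.
Syllabification: zliz.pev.spi.zovh.spedh.
Syllable 3 is /spi/: onset /sp/, nucleus /i/, coda ∅.

none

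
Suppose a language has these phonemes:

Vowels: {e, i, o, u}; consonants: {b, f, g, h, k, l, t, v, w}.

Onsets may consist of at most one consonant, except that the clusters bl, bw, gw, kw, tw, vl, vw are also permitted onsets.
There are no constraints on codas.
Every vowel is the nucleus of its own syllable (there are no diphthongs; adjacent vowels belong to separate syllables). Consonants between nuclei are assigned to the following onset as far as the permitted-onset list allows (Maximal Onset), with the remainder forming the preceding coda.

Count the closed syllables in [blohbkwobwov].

2

Nuclei (vowels): o, o, o → 3 syllables.
V1 /o/ – V2 /o/: cluster /hbkw/ — the longest permitted-onset suffix is /kw/; onset = /kw/, preceding coda = /hb/.
V2 /o/ – V3 /o/: /bw/ is a licit onset in full, so it all attaches to the next syllable.
Putting it together: blohb.kwo.bwov.
Classifying each syllable: /blohb/ (closed), /kwo/ (open), /bwov/ (closed).
Closed syllables: 2.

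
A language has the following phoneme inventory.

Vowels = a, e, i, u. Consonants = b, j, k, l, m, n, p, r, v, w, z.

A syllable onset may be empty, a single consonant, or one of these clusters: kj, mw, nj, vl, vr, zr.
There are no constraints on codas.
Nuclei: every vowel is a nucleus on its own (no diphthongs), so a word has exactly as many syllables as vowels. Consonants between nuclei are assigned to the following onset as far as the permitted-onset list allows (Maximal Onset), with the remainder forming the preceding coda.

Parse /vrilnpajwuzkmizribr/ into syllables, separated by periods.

Vowels present: i, a, u, i, i; each is a nucleus, giving 5 syllables.
/i…a/ gap (V1→V2): /lnp/ splits as /ln/ + /p/ (/p/ is the longest suffix that is a licit onset).
/a…u/ gap (V2→V3): /jw/ — longest licit onset from the right is /w/, leaving /j/ as coda.
/u…i/ gap (V3→V4): /zkm/; trying suffixes from longest down, /m/ is the first permitted one, so coda /zk/ | onset /m/.
/i…i/ gap (V4→V5): /zr/ — entire cluster is a permitted onset → onset /zr/, coda ∅.

vriln.paj.wuzk.mi.zribr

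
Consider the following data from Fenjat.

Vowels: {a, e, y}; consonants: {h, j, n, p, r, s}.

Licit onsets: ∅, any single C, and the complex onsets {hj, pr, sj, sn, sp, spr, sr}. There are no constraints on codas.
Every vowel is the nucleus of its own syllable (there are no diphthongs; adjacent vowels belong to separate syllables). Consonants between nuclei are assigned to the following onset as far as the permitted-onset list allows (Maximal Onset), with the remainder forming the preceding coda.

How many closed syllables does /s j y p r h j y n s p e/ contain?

Nuclei (vowels): y, y, e → 3 syllables.
Between /y/ (V1) and /y/ (V2): /prhj/ splits as /pr/ + /hj/ (/hj/ is the longest suffix that is a licit onset).
Between /y/ (V2) and /e/ (V3): cluster /nsp/ — the longest permitted-onset suffix is /sp/; onset = /sp/, preceding coda = /n/.
So the parse is sjypr.hjyn.spe.
Classifying each syllable: /sjypr/ (closed), /hjyn/ (closed), /spe/ (open).
Closed syllables: 2.

2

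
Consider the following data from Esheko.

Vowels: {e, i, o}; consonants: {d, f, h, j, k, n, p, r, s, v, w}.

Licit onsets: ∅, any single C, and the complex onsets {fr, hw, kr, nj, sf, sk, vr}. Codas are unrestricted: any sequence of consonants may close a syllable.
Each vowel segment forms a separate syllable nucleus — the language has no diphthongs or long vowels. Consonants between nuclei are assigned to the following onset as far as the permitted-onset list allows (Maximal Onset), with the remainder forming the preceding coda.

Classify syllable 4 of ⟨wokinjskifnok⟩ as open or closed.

The vowels are o, i, i, o — 4 nuclei, so 4 syllables.
σ1/σ2 boundary: just /k/ — single C goes to the following onset.
σ2/σ3 boundary: /njsk/ — longest licit onset from the right is /sk/, leaving /nj/ as coda.
σ3/σ4 boundary: /fn/ — longest licit onset from the right is /n/, leaving /f/ as coda.
Result: wo.kinj.skif.nok.
Syllable 4 is /nok/ with coda /k/, so it is closed.

closed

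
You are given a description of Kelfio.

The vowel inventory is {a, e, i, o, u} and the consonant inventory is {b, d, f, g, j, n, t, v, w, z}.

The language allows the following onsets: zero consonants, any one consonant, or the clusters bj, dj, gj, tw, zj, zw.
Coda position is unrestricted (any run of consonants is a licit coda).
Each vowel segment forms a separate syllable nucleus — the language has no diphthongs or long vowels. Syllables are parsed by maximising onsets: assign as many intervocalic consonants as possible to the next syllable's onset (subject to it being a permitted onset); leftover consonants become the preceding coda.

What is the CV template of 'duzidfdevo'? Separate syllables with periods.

The vowels are u, i, e, o — 4 nuclei, so 4 syllables.
/u…i/ gap (V1→V2): /z/ is a single consonant, so it becomes the next onset.
/i…e/ gap (V2→V3): /dfd/; trying suffixes from longest down, /d/ is the first permitted one, so coda /df/ | onset /d/.
/e…o/ gap (V3→V4): just /v/ — single C goes to the following onset.
So the parse is du.zidf.de.vo.
Mapping each syllable to C/V: /du/ → CV, /zidf/ → CVCC, /de/ → CV, /vo/ → CV.

CV.CVCC.CV.CV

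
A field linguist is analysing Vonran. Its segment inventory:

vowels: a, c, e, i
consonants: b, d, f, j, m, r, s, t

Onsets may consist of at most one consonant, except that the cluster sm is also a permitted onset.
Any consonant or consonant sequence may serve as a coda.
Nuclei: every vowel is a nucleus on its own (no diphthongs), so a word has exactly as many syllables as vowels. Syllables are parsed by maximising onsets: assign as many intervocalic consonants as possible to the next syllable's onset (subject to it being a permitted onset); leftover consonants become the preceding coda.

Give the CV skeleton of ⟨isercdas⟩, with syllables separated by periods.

V.CV.CV.CVC

The vowels are i, e, c, a — 4 nuclei, so 4 syllables.
σ1/σ2 boundary: just /s/ — single C goes to the following onset.
σ2/σ3 boundary: /r/ is a single consonant, so it becomes the next onset.
σ3/σ4 boundary: just /d/ — single C goes to the following onset.
Putting it together: i.se.rc.das.
Mapping each syllable to C/V: /i/ → V, /se/ → CV, /rc/ → CV, /das/ → CVC.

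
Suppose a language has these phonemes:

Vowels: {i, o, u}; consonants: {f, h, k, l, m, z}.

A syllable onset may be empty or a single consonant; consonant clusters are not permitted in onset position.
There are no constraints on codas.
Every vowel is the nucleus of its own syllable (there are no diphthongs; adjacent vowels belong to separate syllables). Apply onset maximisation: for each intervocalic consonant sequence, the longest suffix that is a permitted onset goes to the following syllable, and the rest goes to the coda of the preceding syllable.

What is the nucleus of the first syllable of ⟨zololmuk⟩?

Vowels present: o, o, u; each is a nucleus, giving 3 syllables.
The first nucleus (vowel 1 from the left) is /o/.

o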